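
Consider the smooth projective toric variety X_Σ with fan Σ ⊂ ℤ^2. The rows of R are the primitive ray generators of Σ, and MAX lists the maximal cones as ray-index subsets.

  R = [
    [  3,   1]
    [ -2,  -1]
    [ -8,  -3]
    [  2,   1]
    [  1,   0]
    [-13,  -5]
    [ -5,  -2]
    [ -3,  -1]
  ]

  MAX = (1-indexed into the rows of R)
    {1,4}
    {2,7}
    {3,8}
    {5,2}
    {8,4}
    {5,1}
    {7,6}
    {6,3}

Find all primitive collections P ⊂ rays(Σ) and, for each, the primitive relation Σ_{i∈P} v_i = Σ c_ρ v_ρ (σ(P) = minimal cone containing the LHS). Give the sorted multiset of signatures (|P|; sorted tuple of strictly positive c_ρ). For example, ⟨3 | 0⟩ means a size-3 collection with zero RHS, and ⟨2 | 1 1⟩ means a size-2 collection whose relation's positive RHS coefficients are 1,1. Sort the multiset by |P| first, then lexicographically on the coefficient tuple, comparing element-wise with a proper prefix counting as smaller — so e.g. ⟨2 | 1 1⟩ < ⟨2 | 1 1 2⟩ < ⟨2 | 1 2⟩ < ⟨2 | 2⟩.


Σ has 20 primitive collections:

  P={1,8}:  v_{1} + v_{8} = 0 — sig = ⟨2 | 0⟩
  P={2,4}:  v_{2} + v_{4} = 0 — sig = ⟨2 | 0⟩
  P={1,2}:  v_{1} + v_{2} = v_{5} — sig = ⟨2 | 1⟩
  P={1,3}:  v_{1} + v_{3} = v_{7} — sig = ⟨2 | 1⟩
  P={1,7}:  v_{1} + v_{7} = v_{2} — sig = ⟨2 | 1⟩
  P={2,8}:  v_{2} + v_{8} = v_{7} — sig = ⟨2 | 1⟩
  P={3,7}:  v_{3} + v_{7} = v_{6} — sig = ⟨2 | 1⟩
  P={4,5}:  v_{4} + v_{5} = v_{1} — sig = ⟨2 | 1⟩
  P={4,7}:  v_{4} + v_{7} = v_{8} — sig = ⟨2 | 1⟩
  P={5,8}:  v_{5} + v_{8} = v_{2} — sig = ⟨2 | 1⟩
  P={7,8}:  v_{7} + v_{8} = v_{3} — sig = ⟨2 | 1⟩
  P={3,5}:  v_{3} + v_{5} = v_{2} + v_{7} — sig = ⟨2 | 1 1⟩
  P={4,6}:  v_{4} + v_{6} = v_{3} + v_{8} — sig = ⟨2 | 1 1⟩
  P={5,6}:  v_{5} + v_{6} = v_{2} + 2·v_{7} — sig = ⟨2 | 1 2⟩
  P={1,6}:  v_{1} + v_{6} = 2·v_{7} — sig = ⟨2 | 2⟩
  P={2,3}:  v_{2} + v_{3} = 2·v_{7} — sig = ⟨2 | 2⟩
  P={3,4}:  v_{3} + v_{4} = 2·v_{8} — sig = ⟨2 | 2⟩
  P={5,7}:  v_{5} + v_{7} = 2·v_{2} — sig = ⟨2 | 2⟩
  P={6,8}:  v_{6} + v_{8} = 2·v_{3} — sig = ⟨2 | 2⟩
  P={2,6}:  v_{2} + v_{6} = 3·v_{7} — sig = ⟨2 | 3⟩

Sorted signature multiset PRS(X):
[⟨2 | 0⟩, ⟨2 | 0⟩, ⟨2 | 1⟩, ⟨2 | 1⟩, ⟨2 | 1⟩, ⟨2 | 1⟩, ⟨2 | 1⟩, ⟨2 | 1⟩, ⟨2 | 1⟩, ⟨2 | 1⟩, ⟨2 | 1⟩, ⟨2 | 1 1⟩, ⟨2 | 1 1⟩, ⟨2 | 1 2⟩, ⟨2 | 2⟩, ⟨2 | 2⟩, ⟨2 | 2⟩, ⟨2 | 2⟩, ⟨2 | 2⟩, ⟨2 | 3⟩]


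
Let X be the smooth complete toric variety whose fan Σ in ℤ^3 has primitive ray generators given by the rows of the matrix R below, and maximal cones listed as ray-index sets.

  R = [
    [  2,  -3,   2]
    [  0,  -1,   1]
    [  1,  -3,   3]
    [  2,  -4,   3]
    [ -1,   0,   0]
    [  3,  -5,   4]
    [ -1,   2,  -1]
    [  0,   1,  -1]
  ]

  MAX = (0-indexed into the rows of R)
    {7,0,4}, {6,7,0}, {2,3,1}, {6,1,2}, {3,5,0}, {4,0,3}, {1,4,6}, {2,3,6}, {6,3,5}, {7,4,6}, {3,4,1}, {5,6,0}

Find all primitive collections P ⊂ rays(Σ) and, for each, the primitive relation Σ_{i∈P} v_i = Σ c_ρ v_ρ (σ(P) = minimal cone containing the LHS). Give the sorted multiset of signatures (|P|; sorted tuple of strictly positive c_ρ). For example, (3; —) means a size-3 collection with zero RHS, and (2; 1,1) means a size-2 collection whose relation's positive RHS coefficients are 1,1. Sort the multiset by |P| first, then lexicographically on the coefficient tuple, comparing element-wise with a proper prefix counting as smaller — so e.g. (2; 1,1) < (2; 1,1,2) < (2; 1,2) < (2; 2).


14 minimal non-faces of Δ(Σ) (on 8 rays):

  P={1,7}:  v_{1} + v_{7} = 0  ⇒ sig = (2; —)
  P={0,1}:  v_{0} + v_{1} = v_{3}  ⇒ sig = (2; 1)
  P={3,7}:  v_{3} + v_{7} = v_{0}  ⇒ sig = (2; 1)
  P={2,7}:  v_{2} + v_{7} = v_{3} + v_{6}  ⇒ sig = (2; 1,1)
  P={4,5}:  v_{4} + v_{5} = v_{1} + v_{3}  ⇒ sig = (2; 1,1)
  P={0,2}:  v_{0} + v_{2} = 2·v_{3} + v_{6}  ⇒ sig = (2; 1,2)
  P={1,5}:  v_{1} + v_{5} = 2·v_{3} + v_{6}  ⇒ sig = (2; 1,2)
  P={5,7}:  v_{5} + v_{7} = 2·v_{0} + v_{6}  ⇒ sig = (2; 1,2)
  P={2,5}:  v_{2} + v_{5} = 3·v_{3} + 2·v_{6}  ⇒ sig = (2; 2,3)
  P={2,4}:  v_{2} + v_{4} = 3·v_{1}  ⇒ sig = (2; 3)
  P={0,3,6}:  v_{0} + v_{3} + v_{6} = v_{5}  ⇒ sig = (3; 1)
  P={0,4,6}:  v_{0} + v_{4} + v_{6} = v_{1}  ⇒ sig = (3; 1)
  P={1,3,6}:  v_{1} + v_{3} + v_{6} = v_{2}  ⇒ sig = (3; 1)
  P={3,4,6}:  v_{3} + v_{4} + v_{6} = 2·v_{1}  ⇒ sig = (3; 2)

Sorted signature multiset PRS(X):
    |P|=2: 10 collections, coeffs (), (1), (1), (1,1), (1,1), (1,2), (1,2), (1,2), (2,3), (3)
    |P|=3: 4 collections, coeffs (1), (1), (1), (2)


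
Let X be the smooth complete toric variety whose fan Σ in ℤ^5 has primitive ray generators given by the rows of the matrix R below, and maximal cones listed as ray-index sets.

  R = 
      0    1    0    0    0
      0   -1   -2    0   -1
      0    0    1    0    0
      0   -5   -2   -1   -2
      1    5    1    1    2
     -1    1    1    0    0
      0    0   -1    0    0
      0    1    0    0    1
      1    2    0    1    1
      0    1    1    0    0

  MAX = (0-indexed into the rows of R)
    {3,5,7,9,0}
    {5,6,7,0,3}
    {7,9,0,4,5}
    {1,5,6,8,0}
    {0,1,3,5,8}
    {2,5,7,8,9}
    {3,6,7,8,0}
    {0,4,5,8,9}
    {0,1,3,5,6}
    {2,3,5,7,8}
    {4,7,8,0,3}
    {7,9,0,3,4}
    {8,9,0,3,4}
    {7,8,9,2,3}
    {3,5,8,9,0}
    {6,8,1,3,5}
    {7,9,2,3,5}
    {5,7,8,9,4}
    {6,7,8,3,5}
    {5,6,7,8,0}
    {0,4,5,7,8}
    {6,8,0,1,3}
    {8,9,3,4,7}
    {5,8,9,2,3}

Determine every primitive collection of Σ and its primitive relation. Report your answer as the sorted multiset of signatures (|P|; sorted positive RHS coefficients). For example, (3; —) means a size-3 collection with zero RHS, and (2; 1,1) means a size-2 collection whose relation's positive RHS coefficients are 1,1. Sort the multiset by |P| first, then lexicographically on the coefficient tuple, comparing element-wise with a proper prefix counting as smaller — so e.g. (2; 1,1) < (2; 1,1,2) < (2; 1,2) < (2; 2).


14 collections generate NE(X_Σ); each relation:

  P = {2,6}:  v_{2} + v_{6} = 0  →  sig = (2; —)
  P = {0,2}:  v_{0} + v_{2} = v_{9}  →  sig = (2; 1)
  P = {6,9}:  v_{6} + v_{9} = v_{0}  →  sig = (2; 1)
  P = {1,2}:  v_{1} + v_{2} = v_{0} + v_{3} + v_{5} + v_{8}  →  sig = (2; 1,1,1,1)
  P = {1,9}:  v_{1} + v_{9} = 2·v_{0} + v_{3} + v_{5} + v_{8}  →  sig = (2; 1,1,1,2)
  P = {1,4}:  v_{1} + v_{4} = 2·v_{0} + v_{6} + v_{8}  →  sig = (2; 1,1,2)
  P = {2,4}:  v_{2} + v_{4} = v_{7} + v_{8} + 2·v_{9}  →  sig = (2; 1,1,2)
  P = {4,6}:  v_{4} + v_{6} = 2·v_{0} + v_{7} + v_{8}  →  sig = (2; 1,1,2)
  P = {1,7}:  v_{1} + v_{7} = 2·v_{6}  →  sig = (2; 2)
  P = {3,4,5}:  v_{3} + v_{4} + v_{5} = v_{0}  →  sig = (3; 1)
  P = {0,7,8,9}:  v_{0} + v_{7} + v_{8} + v_{9} = v_{4}  →  sig = (4; 1)
  P = {3,5,7,8,9}:  v_{3} + v_{5} + v_{7} + v_{8} + v_{9} = 0  →  sig = (5; —)
  P = {0,3,5,6,8}:  v_{0} + v_{3} + v_{5} + v_{6} + v_{8} = v_{1}  →  sig = (5; 1)
  P = {0,3,5,7,8}:  v_{0} + v_{3} + v_{5} + v_{7} + v_{8} = v_{6}  →  sig = (5; 1)

so the primitive-relation signature multiset is
    (2; —)
    (2; 1)
    (2; 1)
    (2; 1,1,1,1)
    (2; 1,1,1,2)
    (2; 1,1,2)
    (2; 1,1,2)
    (2; 1,1,2)
    (2; 2)
    (3; 1)
    (4; 1)
    (5; —)
    (5; 1)
    (5; 1)


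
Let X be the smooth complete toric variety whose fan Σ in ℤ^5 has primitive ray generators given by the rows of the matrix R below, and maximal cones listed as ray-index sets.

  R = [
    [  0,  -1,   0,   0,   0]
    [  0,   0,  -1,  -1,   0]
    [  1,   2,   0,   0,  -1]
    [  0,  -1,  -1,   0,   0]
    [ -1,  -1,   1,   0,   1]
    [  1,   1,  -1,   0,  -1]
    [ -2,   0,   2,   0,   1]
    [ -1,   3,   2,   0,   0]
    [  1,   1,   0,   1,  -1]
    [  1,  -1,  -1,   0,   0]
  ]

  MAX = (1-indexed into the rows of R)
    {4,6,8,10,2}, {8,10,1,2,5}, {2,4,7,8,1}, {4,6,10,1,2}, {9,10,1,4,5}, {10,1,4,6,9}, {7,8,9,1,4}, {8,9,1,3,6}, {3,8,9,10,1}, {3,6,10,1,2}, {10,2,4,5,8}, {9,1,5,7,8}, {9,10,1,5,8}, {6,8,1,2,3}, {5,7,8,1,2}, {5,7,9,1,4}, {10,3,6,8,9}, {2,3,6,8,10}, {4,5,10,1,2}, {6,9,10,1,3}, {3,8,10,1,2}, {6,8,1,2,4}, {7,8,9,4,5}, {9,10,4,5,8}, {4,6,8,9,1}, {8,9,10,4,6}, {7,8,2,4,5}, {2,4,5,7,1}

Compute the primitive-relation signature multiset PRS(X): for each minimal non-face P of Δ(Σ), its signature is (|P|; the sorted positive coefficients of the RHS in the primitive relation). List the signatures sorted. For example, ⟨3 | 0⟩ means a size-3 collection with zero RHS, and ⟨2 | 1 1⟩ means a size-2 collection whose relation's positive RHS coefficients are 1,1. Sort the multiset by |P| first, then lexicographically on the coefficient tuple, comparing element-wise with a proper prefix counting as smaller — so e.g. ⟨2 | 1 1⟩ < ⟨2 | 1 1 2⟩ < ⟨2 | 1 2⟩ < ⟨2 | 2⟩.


Minimal non-faces — 10 found among 10 rays, 28 max cones:

  P={5,6}:  v_{5} + v_{6} = 0  ⇒ sig = ⟨2 | 0⟩
  P={2,9}:  v_{2} + v_{9} = v_{6}  ⇒ sig = ⟨2 | 1⟩
  P={3,4}:  v_{3} + v_{4} = v_{6}  ⇒ sig = ⟨2 | 1⟩
  P={7,10}:  v_{7} + v_{10} = v_{5}  ⇒ sig = ⟨2 | 1⟩
  P={3,7}:  v_{3} + v_{7} = v_{1} + v_{8}  ⇒ sig = ⟨2 | 1 1⟩
  P={3,5}:  v_{3} + v_{5} = v_{1} + v_{8} + v_{10}  ⇒ sig = ⟨2 | 1 1 1⟩
  P={6,7}:  v_{6} + v_{7} = v_{1} + v_{4} + v_{8}  ⇒ sig = ⟨2 | 1 1 1⟩
  P={1,4,8,10}:  v_{1} + v_{4} + v_{8} + v_{10} = 0  ⇒ sig = ⟨4 | 0⟩
  P={1,4,5,8}:  v_{1} + v_{4} + v_{5} + v_{8} = v_{7}  ⇒ sig = ⟨4 | 1⟩
  P={1,6,8,10}:  v_{1} + v_{6} + v_{8} + v_{10} = v_{3}  ⇒ sig = ⟨4 | 1⟩

Hence PRS(X_Σ) =
{ ⟨2 | 0⟩,  ⟨2 | 1⟩ ×3,  ⟨2 | 1 1⟩,  ⟨2 | 1 1 1⟩ ×2,  ⟨4 | 0⟩,  ⟨4 | 1⟩ ×2 }


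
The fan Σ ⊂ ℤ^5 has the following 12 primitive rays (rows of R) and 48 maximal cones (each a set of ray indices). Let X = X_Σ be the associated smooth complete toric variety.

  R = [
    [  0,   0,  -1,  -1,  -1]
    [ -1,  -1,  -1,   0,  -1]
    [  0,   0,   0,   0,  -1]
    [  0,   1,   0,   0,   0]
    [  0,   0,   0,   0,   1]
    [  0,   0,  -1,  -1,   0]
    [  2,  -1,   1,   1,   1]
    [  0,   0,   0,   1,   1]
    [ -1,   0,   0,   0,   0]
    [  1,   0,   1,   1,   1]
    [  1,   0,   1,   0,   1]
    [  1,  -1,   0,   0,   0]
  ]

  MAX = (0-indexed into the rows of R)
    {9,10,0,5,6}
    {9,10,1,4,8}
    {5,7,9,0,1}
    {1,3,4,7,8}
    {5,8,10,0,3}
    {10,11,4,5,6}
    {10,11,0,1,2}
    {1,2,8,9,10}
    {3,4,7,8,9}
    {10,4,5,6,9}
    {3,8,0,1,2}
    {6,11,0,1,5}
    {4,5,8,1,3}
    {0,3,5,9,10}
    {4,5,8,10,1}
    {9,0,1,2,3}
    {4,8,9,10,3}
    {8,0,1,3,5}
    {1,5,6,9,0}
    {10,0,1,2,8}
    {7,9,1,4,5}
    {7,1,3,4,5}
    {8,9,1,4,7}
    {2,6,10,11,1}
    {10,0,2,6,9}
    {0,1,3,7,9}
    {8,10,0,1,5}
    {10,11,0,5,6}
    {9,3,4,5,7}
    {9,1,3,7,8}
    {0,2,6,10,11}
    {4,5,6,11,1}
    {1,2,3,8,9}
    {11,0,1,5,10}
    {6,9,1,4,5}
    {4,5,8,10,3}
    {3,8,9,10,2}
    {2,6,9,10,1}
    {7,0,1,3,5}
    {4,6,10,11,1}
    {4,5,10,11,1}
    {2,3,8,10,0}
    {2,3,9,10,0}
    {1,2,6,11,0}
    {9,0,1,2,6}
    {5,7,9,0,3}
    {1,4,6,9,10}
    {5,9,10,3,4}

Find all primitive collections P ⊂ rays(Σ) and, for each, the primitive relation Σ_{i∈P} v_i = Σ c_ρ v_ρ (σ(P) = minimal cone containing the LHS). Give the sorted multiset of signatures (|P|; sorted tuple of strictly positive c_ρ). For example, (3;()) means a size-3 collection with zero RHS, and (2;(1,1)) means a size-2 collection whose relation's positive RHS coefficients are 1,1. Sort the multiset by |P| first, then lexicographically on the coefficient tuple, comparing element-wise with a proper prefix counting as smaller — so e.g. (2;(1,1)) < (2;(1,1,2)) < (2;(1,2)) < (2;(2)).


The 23 primitive collections of Σ (r=12, n=5):

  P = {2,4}:  v_{2} + v_{4} = 0  so sig = (2;())
  P = {0,4}:  v_{0} + v_{4} = v_{5}  so sig = (2;(1))
  P = {2,5}:  v_{2} + v_{5} = v_{0}  so sig = (2;(1))
  P = {9,11}:  v_{9} + v_{11} = v_{6}  so sig = (2;(1))
  P = {3,11}:  v_{3} + v_{11} = v_{0} + v_{9}  so sig = (2;(1,1))
  P = {7,10}:  v_{7} + v_{10} = v_{4} + v_{9}  so sig = (2;(1,1))
  P = {8,11}:  v_{8} + v_{11} = v_{1} + v_{10}  so sig = (2;(1,1))
  P = {2,7}:  v_{2} + v_{7} = v_{1} + v_{3} + v_{9}  so sig = (2;(1,1,1))
  P = {6,8}:  v_{6} + v_{8} = v_{1} + v_{9} + v_{10}  so sig = (2;(1,1,1))
  P = {7,11}:  v_{7} + v_{11} = v_{1} + v_{5} + 2·v_{9}  so sig = (2;(1,1,2))
  P = {6,7}:  v_{6} + v_{7} = v_{1} + v_{5} + 3·v_{9}  so sig = (2;(1,1,3))
  P = {3,6}:  v_{3} + v_{6} = v_{0} + 2·v_{9}  so sig = (2;(1,2))
  P = {0,8,9}:  v_{0} + v_{8} + v_{9} = 0  so sig = (3;())
  P = {1,3,10}:  v_{1} + v_{3} + v_{10} = 0  so sig = (3;())
  P = {5,8,9}:  v_{5} + v_{8} + v_{9} = v_{4}  so sig = (3;(1))
  P = {0,7,8}:  v_{0} + v_{7} + v_{8} = v_{1} + v_{3} + v_{4}  so sig = (3;(1,1,1))
  P = {5,7,8}:  v_{5} + v_{7} + v_{8} = v_{1} + v_{3} + 2·v_{4}  so sig = (3;(1,1,2))
  P = {0,1,9,10}:  v_{0} + v_{1} + v_{9} + v_{10} = v_{11}  so sig = (4;(1))
  P = {1,3,4,9}:  v_{1} + v_{3} + v_{4} + v_{9} = v_{7}  so sig = (4;(1))
  P = {1,3,5,9}:  v_{1} + v_{3} + v_{5} + v_{9} = v_{0} + v_{7}  so sig = (4;(1,1))
  P = {1,5,9,10}:  v_{1} + v_{5} + v_{9} + v_{10} = v_{4} + v_{11}  so sig = (4;(1,1))
  P = {1,5,6,10}:  v_{1} + v_{5} + v_{6} + v_{10} = v_{4} + 2·v_{11}  so sig = (4;(1,2))
  P = {0,1,6,10}:  v_{0} + v_{1} + v_{6} + v_{10} = 2·v_{11}  so sig = (4;(2))

Sorted signature multiset PRS(X):
{ (2;()),  (2;(1)) ×3,  (2;(1,1)) ×3,  (2;(1,1,1)) ×2,  (2;(1,1,2)),  (2;(1,1,3)),  (2;(1,2)),  (3;()) ×2,  (3;(1)),  (3;(1,1,1)),  (3;(1,1,2)),  (4;(1)) ×2,  (4;(1,1)) ×2,  (4;(1,2)),  (4;(2)) }


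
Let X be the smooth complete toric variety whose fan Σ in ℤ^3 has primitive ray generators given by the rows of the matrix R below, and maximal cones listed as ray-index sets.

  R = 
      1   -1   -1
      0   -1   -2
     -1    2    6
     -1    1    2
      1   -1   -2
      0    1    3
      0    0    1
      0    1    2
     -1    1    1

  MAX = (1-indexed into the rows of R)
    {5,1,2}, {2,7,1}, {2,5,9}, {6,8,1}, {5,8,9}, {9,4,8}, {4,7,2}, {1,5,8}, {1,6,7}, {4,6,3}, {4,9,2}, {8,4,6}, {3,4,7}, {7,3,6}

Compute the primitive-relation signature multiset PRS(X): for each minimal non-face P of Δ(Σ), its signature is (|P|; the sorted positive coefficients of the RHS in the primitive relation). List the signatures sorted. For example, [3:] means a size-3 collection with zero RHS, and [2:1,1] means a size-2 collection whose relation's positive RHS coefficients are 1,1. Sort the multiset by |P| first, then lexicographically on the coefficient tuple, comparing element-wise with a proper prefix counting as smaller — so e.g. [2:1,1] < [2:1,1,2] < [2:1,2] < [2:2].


The 16 primitive collections of Σ (r=9, n=3):

  P = {1,9}:  v_{1} + v_{9} = 0  ⟹  sig = [2:]
  P = {2,8}:  v_{2} + v_{8} = 0  ⟹  sig = [2:]
  P = {4,5}:  v_{4} + v_{5} = 0  ⟹  sig = [2:]
  P = {1,4}:  v_{1} + v_{4} = v_{7}  ⟹  sig = [2:1]
  P = {2,6}:  v_{2} + v_{6} = v_{7}  ⟹  sig = [2:1]
  P = {5,7}:  v_{5} + v_{7} = v_{1}  ⟹  sig = [2:1]
  P = {7,8}:  v_{7} + v_{8} = v_{6}  ⟹  sig = [2:1]
  P = {7,9}:  v_{7} + v_{9} = v_{4}  ⟹  sig = [2:1]
  P = {3,5}:  v_{3} + v_{5} = v_{6} + v_{7}  ⟹  sig = [2:1,1]
  P = {5,6}:  v_{5} + v_{6} = v_{1} + v_{8}  ⟹  sig = [2:1,1]
  P = {6,9}:  v_{6} + v_{9} = v_{4} + v_{8}  ⟹  sig = [2:1,1]
  P = {1,3}:  v_{1} + v_{3} = v_{6} + 2·v_{7}  ⟹  sig = [2:1,2]
  P = {2,3}:  v_{2} + v_{3} = v_{4} + 2·v_{7}  ⟹  sig = [2:1,2]
  P = {3,8}:  v_{3} + v_{8} = v_{4} + 2·v_{6}  ⟹  sig = [2:1,2]
  P = {3,9}:  v_{3} + v_{9} = 2·v_{4} + v_{6}  ⟹  sig = [2:1,2]
  P = {4,6,7}:  v_{4} + v_{6} + v_{7} = v_{3}  ⟹  sig = [3:1]

Hence PRS(X_Σ) =
    [2:]
    [2:]
    [2:]
    [2:1]
    [2:1]
    [2:1]
    [2:1]
    [2:1]
    [2:1,1]
    [2:1,1]
    [2:1,1]
    [2:1,2]
    [2:1,2]
    [2:1,2]
    [2:1,2]
    [3:1]


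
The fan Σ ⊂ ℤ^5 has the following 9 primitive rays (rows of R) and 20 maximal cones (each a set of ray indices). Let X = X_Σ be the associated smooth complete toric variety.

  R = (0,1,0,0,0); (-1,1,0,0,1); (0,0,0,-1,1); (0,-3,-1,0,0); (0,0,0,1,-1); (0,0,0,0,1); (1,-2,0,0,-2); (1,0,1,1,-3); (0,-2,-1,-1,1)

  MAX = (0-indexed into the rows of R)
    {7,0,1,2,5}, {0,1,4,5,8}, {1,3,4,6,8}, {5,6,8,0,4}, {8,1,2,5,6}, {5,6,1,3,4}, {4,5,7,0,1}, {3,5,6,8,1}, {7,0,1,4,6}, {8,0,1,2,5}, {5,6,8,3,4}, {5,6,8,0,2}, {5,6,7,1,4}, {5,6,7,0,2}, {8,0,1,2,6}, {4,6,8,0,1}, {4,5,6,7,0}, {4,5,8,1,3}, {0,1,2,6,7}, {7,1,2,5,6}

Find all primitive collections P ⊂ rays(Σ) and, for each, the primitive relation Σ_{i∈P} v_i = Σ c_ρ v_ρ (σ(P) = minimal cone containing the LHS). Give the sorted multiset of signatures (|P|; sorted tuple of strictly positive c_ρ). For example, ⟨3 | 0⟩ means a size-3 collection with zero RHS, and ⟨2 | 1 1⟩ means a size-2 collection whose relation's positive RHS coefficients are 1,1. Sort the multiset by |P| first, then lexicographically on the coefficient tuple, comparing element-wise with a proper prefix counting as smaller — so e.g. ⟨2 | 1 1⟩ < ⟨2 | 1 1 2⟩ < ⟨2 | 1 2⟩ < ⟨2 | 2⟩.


Δ(Σ) — 9 vertices, 7 min non-faces:

  P = {2,4}:  v_{2} + v_{4} = 0  ⟹  sig = ⟨2 | 0⟩
  P = {7,8}:  v_{7} + v_{8} = v_{6}  ⟹  sig = ⟨2 | 1⟩
  P = {0,3}:  v_{0} + v_{3} = v_{4} + v_{8}  ⟹  sig = ⟨2 | 1 1⟩
  P = {2,3}:  v_{2} + v_{3} = v_{1} + v_{5} + v_{6} + v_{8}  ⟹  sig = ⟨2 | 1 1 1 1⟩
  P = {3,7}:  v_{3} + v_{7} = v_{1} + v_{4} + v_{5} + 2·v_{6}  ⟹  sig = ⟨2 | 1 1 1 2⟩
  P = {0,1,5,6}:  v_{0} + v_{1} + v_{5} + v_{6} = 0  ⟹  sig = ⟨4 | 0⟩
  P = {1,4,5,6,8}:  v_{1} + v_{4} + v_{5} + v_{6} + v_{8} = v_{3}  ⟹  sig = ⟨5 | 1⟩

Signatures (|P|; sorted positive RHS coefficients), sorted:
{ ⟨2 | 0⟩,  ⟨2 | 1⟩,  ⟨2 | 1 1⟩,  ⟨2 | 1 1 1 1⟩,  ⟨2 | 1 1 1 2⟩,  ⟨4 | 0⟩,  ⟨5 | 1⟩ }


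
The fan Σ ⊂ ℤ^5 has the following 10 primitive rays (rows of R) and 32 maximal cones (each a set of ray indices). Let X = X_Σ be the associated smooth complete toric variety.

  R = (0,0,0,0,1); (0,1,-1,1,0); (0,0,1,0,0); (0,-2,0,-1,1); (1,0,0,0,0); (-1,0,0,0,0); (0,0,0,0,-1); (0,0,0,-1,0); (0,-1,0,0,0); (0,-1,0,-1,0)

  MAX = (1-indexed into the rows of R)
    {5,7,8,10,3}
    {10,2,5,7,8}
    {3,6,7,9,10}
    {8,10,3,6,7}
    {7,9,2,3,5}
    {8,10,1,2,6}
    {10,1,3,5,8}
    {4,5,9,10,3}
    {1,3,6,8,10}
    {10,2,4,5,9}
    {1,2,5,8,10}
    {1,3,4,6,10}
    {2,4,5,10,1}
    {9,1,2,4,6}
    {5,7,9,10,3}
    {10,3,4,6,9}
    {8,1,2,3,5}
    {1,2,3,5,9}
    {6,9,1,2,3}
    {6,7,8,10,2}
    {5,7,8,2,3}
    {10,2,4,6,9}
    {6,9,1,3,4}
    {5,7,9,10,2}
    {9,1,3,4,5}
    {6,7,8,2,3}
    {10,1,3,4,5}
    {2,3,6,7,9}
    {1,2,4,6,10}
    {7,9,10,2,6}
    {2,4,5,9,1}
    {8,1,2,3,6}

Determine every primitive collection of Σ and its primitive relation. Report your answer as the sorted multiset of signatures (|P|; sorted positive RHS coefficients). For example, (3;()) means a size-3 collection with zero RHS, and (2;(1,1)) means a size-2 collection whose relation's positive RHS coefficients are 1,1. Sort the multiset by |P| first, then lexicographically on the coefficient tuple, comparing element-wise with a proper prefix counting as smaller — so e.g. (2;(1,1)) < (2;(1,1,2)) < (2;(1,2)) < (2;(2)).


Σ has 8 primitive collections:

  • {1,7}:  v_{1} + v_{7} = 0  →  sig = (2;())
  • {5,6}:  v_{5} + v_{6} = 0  →  sig = (2;())
  • {8,9}:  v_{8} + v_{9} = v_{10}  →  sig = (2;(1))
  • {4,7}:  v_{4} + v_{7} = v_{9} + v_{10}  →  sig = (2;(1,1))
  • {4,8}:  v_{4} + v_{8} = v_{1} + 2·v_{10}  →  sig = (2;(1,2))
  • {2,3,10}:  v_{2} + v_{3} + v_{10} = 0  →  sig = (3;())
  • {1,9,10}:  v_{1} + v_{9} + v_{10} = v_{4}  →  sig = (3;(1))
  • {2,3,4}:  v_{2} + v_{3} + v_{4} = v_{1} + v_{9}  →  sig = (3;(1,1))

Signatures (|P|; sorted positive RHS coefficients), sorted:
    (2;())
    (2;())
    (2;(1))
    (2;(1,1))
    (2;(1,2))
    (3;())
    (3;(1))
    (3;(1,1))


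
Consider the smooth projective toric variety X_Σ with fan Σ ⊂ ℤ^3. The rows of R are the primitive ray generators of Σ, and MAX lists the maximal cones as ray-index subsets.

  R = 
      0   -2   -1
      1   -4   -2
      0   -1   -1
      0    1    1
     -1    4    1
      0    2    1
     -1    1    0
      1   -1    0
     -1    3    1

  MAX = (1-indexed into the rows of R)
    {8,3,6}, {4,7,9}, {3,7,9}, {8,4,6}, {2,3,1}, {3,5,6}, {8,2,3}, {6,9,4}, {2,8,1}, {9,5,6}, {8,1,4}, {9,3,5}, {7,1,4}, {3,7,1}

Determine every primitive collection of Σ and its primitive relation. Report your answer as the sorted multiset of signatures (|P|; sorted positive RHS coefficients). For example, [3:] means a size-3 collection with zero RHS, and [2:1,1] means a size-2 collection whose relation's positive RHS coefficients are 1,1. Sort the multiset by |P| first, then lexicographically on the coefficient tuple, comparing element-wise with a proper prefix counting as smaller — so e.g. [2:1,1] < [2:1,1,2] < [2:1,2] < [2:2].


Δ(Σ) — 9 vertices, 17 min non-faces:

  • {1,6}:  v_{1} + v_{6} = 0  →  sig = [2:]
  • {3,4}:  v_{3} + v_{4} = 0  →  sig = [2:]
  • {7,8}:  v_{7} + v_{8} = 0  →  sig = [2:]
  • {1,9}:  v_{1} + v_{9} = v_{7}  →  sig = [2:1]
  • {2,9}:  v_{2} + v_{9} = v_{3}  →  sig = [2:1]
  • {6,7}:  v_{6} + v_{7} = v_{9}  →  sig = [2:1]
  • {8,9}:  v_{8} + v_{9} = v_{6}  →  sig = [2:1]
  • {1,5}:  v_{1} + v_{5} = v_{3} + v_{9}  →  sig = [2:1,1]
  • {2,4}:  v_{2} + v_{4} = v_{1} + v_{8}  →  sig = [2:1,1]
  • {2,6}:  v_{2} + v_{6} = v_{3} + v_{8}  →  sig = [2:1,1]
  • {2,7}:  v_{2} + v_{7} = v_{1} + v_{3}  →  sig = [2:1,1]
  • {4,5}:  v_{4} + v_{5} = v_{6} + v_{9}  →  sig = [2:1,1]
  • {2,5}:  v_{2} + v_{5} = 2·v_{3} + v_{6}  →  sig = [2:1,2]
  • {5,7}:  v_{5} + v_{7} = v_{3} + 2·v_{9}  →  sig = [2:1,2]
  • {5,8}:  v_{5} + v_{8} = v_{3} + 2·v_{6}  →  sig = [2:1,2]
  • {1,3,8}:  v_{1} + v_{3} + v_{8} = v_{2}  →  sig = [3:1]
  • {3,6,9}:  v_{3} + v_{6} + v_{9} = v_{5}  →  sig = [3:1]

so the primitive-relation signature multiset is
    |P|=2: 15 collections, coeffs (), (), (), (1), (1), (1), (1), (1,1), (1,1), (1,1), (1,1), (1,1), (1,2), (1,2), (1,2)
    |P|=3: 2 collections, coeffs (1), (1)


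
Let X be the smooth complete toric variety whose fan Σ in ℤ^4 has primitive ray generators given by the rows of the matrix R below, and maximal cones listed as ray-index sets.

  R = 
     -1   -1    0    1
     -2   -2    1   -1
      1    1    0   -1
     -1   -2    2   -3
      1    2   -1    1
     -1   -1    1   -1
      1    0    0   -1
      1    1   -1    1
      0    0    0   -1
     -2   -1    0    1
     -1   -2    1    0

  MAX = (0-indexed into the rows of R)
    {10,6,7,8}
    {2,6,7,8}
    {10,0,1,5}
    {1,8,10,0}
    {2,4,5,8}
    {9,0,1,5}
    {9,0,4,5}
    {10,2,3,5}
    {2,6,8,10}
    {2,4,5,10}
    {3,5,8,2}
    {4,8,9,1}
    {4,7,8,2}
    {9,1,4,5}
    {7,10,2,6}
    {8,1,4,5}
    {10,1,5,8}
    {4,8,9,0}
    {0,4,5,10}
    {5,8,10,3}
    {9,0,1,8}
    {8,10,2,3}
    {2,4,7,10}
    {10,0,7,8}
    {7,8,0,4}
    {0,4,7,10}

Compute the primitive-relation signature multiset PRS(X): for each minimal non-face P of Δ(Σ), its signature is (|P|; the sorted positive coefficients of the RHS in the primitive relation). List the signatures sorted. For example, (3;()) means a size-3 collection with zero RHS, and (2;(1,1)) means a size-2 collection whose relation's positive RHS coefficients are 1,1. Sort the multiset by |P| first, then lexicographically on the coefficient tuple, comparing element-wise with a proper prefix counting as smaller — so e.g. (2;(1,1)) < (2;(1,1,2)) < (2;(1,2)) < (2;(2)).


Σ has 25 primitive collections:

  • {0,2}:  v_{0} + v_{2} = 0  ⇒ sig = (2;())
  • {5,7}:  v_{5} + v_{7} = 0  ⇒ sig = (2;())
  • {1,2}:  v_{1} + v_{2} = v_{5} + v_{8}  ⇒ sig = (2;(1,1))
  • {1,7}:  v_{1} + v_{7} = v_{0} + v_{8}  ⇒ sig = (2;(1,1))
  • {2,9}:  v_{2} + v_{9} = v_{1} + v_{4}  ⇒ sig = (2;(1,1))
  • {3,4}:  v_{3} + v_{4} = v_{2} + v_{5}  ⇒ sig = (2;(1,1))
  • {3,9}:  v_{3} + v_{9} = v_{1} + v_{5}  ⇒ sig = (2;(1,1))
  • {4,6}:  v_{4} + v_{6} = v_{2} + v_{7}  ⇒ sig = (2;(1,1))
  • {6,9}:  v_{6} + v_{9} = v_{0} + v_{8}  ⇒ sig = (2;(1,1))
  • {0,3}:  v_{0} + v_{3} = v_{5} + v_{8} + v_{10}  ⇒ sig = (2;(1,1,1))
  • {0,6}:  v_{0} + v_{6} = v_{7} + v_{8} + v_{10}  ⇒ sig = (2;(1,1,1))
  • {3,7}:  v_{3} + v_{7} = v_{2} + v_{8} + v_{10}  ⇒ sig = (2;(1,1,1))
  • {5,6}:  v_{5} + v_{6} = v_{2} + v_{8} + v_{10}  ⇒ sig = (2;(1,1,1))
  • {7,9}:  v_{7} + v_{9} = 2·v_{0} + v_{4} + v_{8}  ⇒ sig = (2;(1,1,2))
  • {1,6}:  v_{1} + v_{6} = 2·v_{8} + v_{10}  ⇒ sig = (2;(1,2))
  • {9,10}:  v_{9} + v_{10} = 2·v_{0} + v_{5}  ⇒ sig = (2;(1,2))
  • {1,3}:  v_{1} + v_{3} = 2·v_{5} + 2·v_{8} + v_{10}  ⇒ sig = (2;(1,2,2))
  • {3,6}:  v_{3} + v_{6} = 2·v_{2} + 2·v_{8} + 2·v_{10}  ⇒ sig = (2;(2,2,2))
  • {4,8,10}:  v_{4} + v_{8} + v_{10} = 0  ⇒ sig = (3;())
  • {0,1,4}:  v_{0} + v_{1} + v_{4} = v_{9}  ⇒ sig = (3;(1))
  • {0,5,8}:  v_{0} + v_{5} + v_{8} = v_{1}  ⇒ sig = (3;(1))
  • {1,4,10}:  v_{1} + v_{4} + v_{10} = v_{0} + v_{5}  ⇒ sig = (3;(1,1))
  • {5,8,9}:  v_{5} + v_{8} + v_{9} = 2·v_{1} + v_{4}  ⇒ sig = (3;(1,2))
  • {2,5,8,10}:  v_{2} + v_{5} + v_{8} + v_{10} = v_{3}  ⇒ sig = (4;(1))
  • {2,7,8,10}:  v_{2} + v_{7} + v_{8} + v_{10} = v_{6}  ⇒ sig = (4;(1))

Hence PRS(X_Σ) =
    |P|=2: 18 collections, coeffs (), (), (1,1), (1,1), (1,1), (1,1), (1,1), (1,1), (1,1), (1,1,1), (1,1,1), (1,1,1), (1,1,1), (1,1,2), (1,2), (1,2), (1,2,2), (2,2,2)
    |P|=3: 5 collections, coeffs (), (1), (1), (1,1), (1,2)
    |P|=4: 2 collections, coeffs (1), (1)


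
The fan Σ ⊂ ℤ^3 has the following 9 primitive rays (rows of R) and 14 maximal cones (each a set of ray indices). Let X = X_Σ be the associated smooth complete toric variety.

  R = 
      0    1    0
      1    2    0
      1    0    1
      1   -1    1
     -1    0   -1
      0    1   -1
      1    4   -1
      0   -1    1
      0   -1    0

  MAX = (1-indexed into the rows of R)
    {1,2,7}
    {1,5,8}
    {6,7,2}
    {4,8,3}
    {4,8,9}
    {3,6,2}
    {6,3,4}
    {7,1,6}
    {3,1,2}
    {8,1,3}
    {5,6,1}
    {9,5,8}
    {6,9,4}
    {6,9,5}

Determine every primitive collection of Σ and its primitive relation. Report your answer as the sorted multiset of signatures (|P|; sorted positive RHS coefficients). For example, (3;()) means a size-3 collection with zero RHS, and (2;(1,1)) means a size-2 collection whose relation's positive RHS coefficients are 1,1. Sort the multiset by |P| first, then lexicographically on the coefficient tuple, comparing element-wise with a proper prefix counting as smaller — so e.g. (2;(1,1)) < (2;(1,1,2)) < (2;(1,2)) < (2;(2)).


Σ has 17 primitive collections:

  {1,9}:  v_{1} + v_{9} = 0  →  sig = (2;())
  {3,5}:  v_{3} + v_{5} = 0  →  sig = (2;())
  {6,8}:  v_{6} + v_{8} = 0  →  sig = (2;())
  {1,4}:  v_{1} + v_{4} = v_{3}  →  sig = (2;(1))
  {3,9}:  v_{3} + v_{9} = v_{4}  →  sig = (2;(1))
  {4,5}:  v_{4} + v_{5} = v_{9}  →  sig = (2;(1))
  {2,5}:  v_{2} + v_{5} = v_{1} + v_{6}  →  sig = (2;(1,1))
  {2,8}:  v_{2} + v_{8} = v_{1} + v_{3}  →  sig = (2;(1,1))
  {2,9}:  v_{2} + v_{9} = v_{3} + v_{6}  →  sig = (2;(1,1))
  {7,8}:  v_{7} + v_{8} = v_{1} + v_{2}  →  sig = (2;(1,1))
  {7,9}:  v_{7} + v_{9} = v_{2} + v_{6}  →  sig = (2;(1,1))
  {4,7}:  v_{4} + v_{7} = v_{2} + v_{3} + v_{6}  →  sig = (2;(1,1,1))
  {2,4}:  v_{2} + v_{4} = 2·v_{3} + v_{6}  →  sig = (2;(1,2))
  {3,7}:  v_{3} + v_{7} = 2·v_{2}  →  sig = (2;(2))
  {5,7}:  v_{5} + v_{7} = 2·v_{1} + 2·v_{6}  →  sig = (2;(2,2))
  {1,2,6}:  v_{1} + v_{2} + v_{6} = v_{7}  →  sig = (3;(1))
  {1,3,6}:  v_{1} + v_{3} + v_{6} = v_{2}  →  sig = (3;(1))

so the primitive-relation signature multiset is
[(2;()), (2;()), (2;()), (2;(1)), (2;(1)), (2;(1)), (2;(1,1)), (2;(1,1)), (2;(1,1)), (2;(1,1)), (2;(1,1)), (2;(1,1,1)), (2;(1,2)), (2;(2)), (2;(2,2)), (3;(1)), (3;(1))]


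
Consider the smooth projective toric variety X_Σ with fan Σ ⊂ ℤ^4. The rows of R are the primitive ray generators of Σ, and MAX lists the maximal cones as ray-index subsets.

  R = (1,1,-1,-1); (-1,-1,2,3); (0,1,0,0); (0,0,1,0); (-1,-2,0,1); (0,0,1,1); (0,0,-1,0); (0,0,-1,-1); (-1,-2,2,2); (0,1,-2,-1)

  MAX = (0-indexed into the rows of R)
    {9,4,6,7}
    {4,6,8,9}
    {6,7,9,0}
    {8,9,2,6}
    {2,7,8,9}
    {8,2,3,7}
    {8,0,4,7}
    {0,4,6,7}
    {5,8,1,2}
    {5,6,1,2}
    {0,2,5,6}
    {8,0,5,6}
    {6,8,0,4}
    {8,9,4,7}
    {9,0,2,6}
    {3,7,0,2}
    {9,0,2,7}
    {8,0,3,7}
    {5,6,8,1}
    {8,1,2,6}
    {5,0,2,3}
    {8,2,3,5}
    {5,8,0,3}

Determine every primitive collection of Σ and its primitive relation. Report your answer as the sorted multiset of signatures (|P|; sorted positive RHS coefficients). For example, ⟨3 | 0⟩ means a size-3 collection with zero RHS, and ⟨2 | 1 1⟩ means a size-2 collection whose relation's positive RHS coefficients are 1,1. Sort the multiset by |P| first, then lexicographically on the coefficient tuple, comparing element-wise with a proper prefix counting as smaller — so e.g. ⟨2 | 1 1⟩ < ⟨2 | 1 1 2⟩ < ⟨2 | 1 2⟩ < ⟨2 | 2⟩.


18 minimal non-faces of Δ(Σ) (on 10 rays):

  • {3,6}:  v_{3} + v_{6} = 0  ⟹  sig = ⟨2 | 0⟩
  • {5,7}:  v_{5} + v_{7} = 0  ⟹  sig = ⟨2 | 0⟩
  • {2,4}:  v_{2} + v_{4} = v_{8} + v_{9}  ⟹  sig = ⟨2 | 1 1⟩
  • {3,4}:  v_{3} + v_{4} = v_{7} + v_{8}  ⟹  sig = ⟨2 | 1 1⟩
  • {3,9}:  v_{3} + v_{9} = v_{2} + v_{7}  ⟹  sig = ⟨2 | 1 1⟩
  • {4,5}:  v_{4} + v_{5} = v_{6} + v_{8}  ⟹  sig = ⟨2 | 1 1⟩
  • {5,9}:  v_{5} + v_{9} = v_{2} + v_{6}  ⟹  sig = ⟨2 | 1 1⟩
  • {1,3}:  v_{1} + v_{3} = v_{2} + v_{5} + v_{8}  ⟹  sig = ⟨2 | 1 1 1⟩
  • {1,7}:  v_{1} + v_{7} = v_{2} + v_{6} + v_{8}  ⟹  sig = ⟨2 | 1 1 1⟩
  • {0,1}:  v_{0} + v_{1} = 2·v_{5} + v_{6}  ⟹  sig = ⟨2 | 1 2⟩
  • {1,4}:  v_{1} + v_{4} = v_{2} + 2·v_{6} + 2·v_{8}  ⟹  sig = ⟨2 | 1 2 2⟩
  • {1,9}:  v_{1} + v_{9} = 2·v_{2} + 2·v_{6} + v_{8}  ⟹  sig = ⟨2 | 1 2 2⟩
  • {0,2,8}:  v_{0} + v_{2} + v_{8} = v_{5}  ⟹  sig = ⟨3 | 1⟩
  • {0,8,9}:  v_{0} + v_{8} + v_{9} = v_{6}  ⟹  sig = ⟨3 | 1⟩
  • {2,6,7}:  v_{2} + v_{6} + v_{7} = v_{9}  ⟹  sig = ⟨3 | 1⟩
  • {6,7,8}:  v_{6} + v_{7} + v_{8} = v_{4}  ⟹  sig = ⟨3 | 1⟩
  • {0,4,9}:  v_{0} + v_{4} + v_{9} = 2·v_{6} + v_{7}  ⟹  sig = ⟨3 | 1 2⟩
  • {2,5,6,8}:  v_{2} + v_{5} + v_{6} + v_{8} = v_{1}  ⟹  sig = ⟨4 | 1⟩

Hence PRS(X_Σ) =
[⟨2 | 0⟩, ⟨2 | 0⟩, ⟨2 | 1 1⟩, ⟨2 | 1 1⟩, ⟨2 | 1 1⟩, ⟨2 | 1 1⟩, ⟨2 | 1 1⟩, ⟨2 | 1 1 1⟩, ⟨2 | 1 1 1⟩, ⟨2 | 1 2⟩, ⟨2 | 1 2 2⟩, ⟨2 | 1 2 2⟩, ⟨3 | 1⟩, ⟨3 | 1⟩, ⟨3 | 1⟩, ⟨3 | 1⟩, ⟨3 | 1 2⟩, ⟨4 | 1⟩]


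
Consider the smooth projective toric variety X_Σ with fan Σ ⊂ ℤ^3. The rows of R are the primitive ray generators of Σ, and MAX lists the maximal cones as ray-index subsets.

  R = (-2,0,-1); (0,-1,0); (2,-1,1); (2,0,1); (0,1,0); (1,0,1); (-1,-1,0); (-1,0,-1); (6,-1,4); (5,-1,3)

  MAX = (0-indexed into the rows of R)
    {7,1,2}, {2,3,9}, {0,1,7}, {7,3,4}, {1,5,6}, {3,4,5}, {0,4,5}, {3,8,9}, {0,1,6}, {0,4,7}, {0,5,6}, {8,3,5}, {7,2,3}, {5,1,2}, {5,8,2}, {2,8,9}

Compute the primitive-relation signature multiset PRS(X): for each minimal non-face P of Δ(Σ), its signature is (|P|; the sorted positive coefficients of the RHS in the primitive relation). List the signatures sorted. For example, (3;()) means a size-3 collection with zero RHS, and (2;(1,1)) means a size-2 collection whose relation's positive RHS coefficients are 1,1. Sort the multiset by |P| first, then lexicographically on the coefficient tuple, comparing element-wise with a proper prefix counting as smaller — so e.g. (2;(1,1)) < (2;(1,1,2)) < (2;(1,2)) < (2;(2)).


24 minimal non-faces of Δ(Σ) (on 10 rays):

  • {0,3}:  v_{0} + v_{3} = 0  ⟹  sig = (2;())
  • {1,4}:  v_{1} + v_{4} = 0  ⟹  sig = (2;())
  • {5,7}:  v_{5} + v_{7} = 0  ⟹  sig = (2;())
  • {0,2}:  v_{0} + v_{2} = v_{1}  ⟹  sig = (2;(1))
  • {1,3}:  v_{1} + v_{3} = v_{2}  ⟹  sig = (2;(1))
  • {2,4}:  v_{2} + v_{4} = v_{3}  ⟹  sig = (2;(1))
  • {5,9}:  v_{5} + v_{9} = v_{8}  ⟹  sig = (2;(1))
  • {7,8}:  v_{7} + v_{8} = v_{9}  ⟹  sig = (2;(1))
  • {0,9}:  v_{0} + v_{9} = v_{2} + v_{5}  ⟹  sig = (2;(1,1))
  • {3,6}:  v_{3} + v_{6} = v_{1} + v_{5}  ⟹  sig = (2;(1,1))
  • {4,6}:  v_{4} + v_{6} = v_{0} + v_{5}  ⟹  sig = (2;(1,1))
  • {6,7}:  v_{6} + v_{7} = v_{0} + v_{1}  ⟹  sig = (2;(1,1))
  • {7,9}:  v_{7} + v_{9} = v_{2} + v_{3}  ⟹  sig = (2;(1,1))
  • {6,9}:  v_{6} + v_{9} = v_{1} + v_{2} + 2·v_{5}  ⟹  sig = (2;(1,1,2))
  • {6,8}:  v_{6} + v_{8} = v_{1} + v_{2} + 3·v_{5}  ⟹  sig = (2;(1,1,3))
  • {0,8}:  v_{0} + v_{8} = v_{2} + 2·v_{5}  ⟹  sig = (2;(1,2))
  • {1,9}:  v_{1} + v_{9} = 2·v_{2} + v_{5}  ⟹  sig = (2;(1,2))
  • {2,6}:  v_{2} + v_{6} = 2·v_{1} + v_{5}  ⟹  sig = (2;(1,2))
  • {4,9}:  v_{4} + v_{9} = 2·v_{3} + v_{5}  ⟹  sig = (2;(1,2))
  • {1,8}:  v_{1} + v_{8} = 2·v_{2} + 2·v_{5}  ⟹  sig = (2;(2,2))
  • {4,8}:  v_{4} + v_{8} = 2·v_{3} + 2·v_{5}  ⟹  sig = (2;(2,2))
  • {0,1,5}:  v_{0} + v_{1} + v_{5} = v_{6}  ⟹  sig = (3;(1))
  • {2,3,5}:  v_{2} + v_{3} + v_{5} = v_{9}  ⟹  sig = (3;(1))
  • {2,3,8}:  v_{2} + v_{3} + v_{8} = 2·v_{9}  ⟹  sig = (3;(2))

Signatures (|P|; sorted positive RHS coefficients), sorted:
    |P|=2: 21 collections, coeffs (), (), (), (1), (1), (1), (1), (1), (1,1), (1,1), (1,1), (1,1), (1,1), (1,1,2), (1,1,3), (1,2), (1,2), (1,2), (1,2), (2,2), (2,2)
    |P|=3: 3 collections, coeffs (1), (1), (2)


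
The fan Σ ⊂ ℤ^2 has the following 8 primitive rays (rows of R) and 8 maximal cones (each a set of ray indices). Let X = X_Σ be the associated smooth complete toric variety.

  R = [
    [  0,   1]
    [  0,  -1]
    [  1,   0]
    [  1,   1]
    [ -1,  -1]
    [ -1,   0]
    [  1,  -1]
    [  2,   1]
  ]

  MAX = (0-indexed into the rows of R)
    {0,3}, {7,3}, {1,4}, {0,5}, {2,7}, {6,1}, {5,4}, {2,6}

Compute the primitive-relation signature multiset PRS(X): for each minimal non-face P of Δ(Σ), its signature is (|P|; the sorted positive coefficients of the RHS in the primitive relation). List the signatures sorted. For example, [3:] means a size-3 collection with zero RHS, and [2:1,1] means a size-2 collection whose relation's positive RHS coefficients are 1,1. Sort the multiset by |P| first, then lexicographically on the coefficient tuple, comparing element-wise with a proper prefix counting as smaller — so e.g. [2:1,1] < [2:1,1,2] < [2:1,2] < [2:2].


The 20 primitive collections of Σ (r=8, n=2):

  P = {0,1}:  v_{0} + v_{1} = 0  ⇒ sig = [2:]
  P = {2,5}:  v_{2} + v_{5} = 0  ⇒ sig = [2:]
  P = {3,4}:  v_{3} + v_{4} = 0  ⇒ sig = [2:]
  P = {0,2}:  v_{0} + v_{2} = v_{3}  ⇒ sig = [2:1]
  P = {0,4}:  v_{0} + v_{4} = v_{5}  ⇒ sig = [2:1]
  P = {0,6}:  v_{0} + v_{6} = v_{2}  ⇒ sig = [2:1]
  P = {1,2}:  v_{1} + v_{2} = v_{6}  ⇒ sig = [2:1]
  P = {1,3}:  v_{1} + v_{3} = v_{2}  ⇒ sig = [2:1]
  P = {1,5}:  v_{1} + v_{5} = v_{4}  ⇒ sig = [2:1]
  P = {2,3}:  v_{2} + v_{3} = v_{7}  ⇒ sig = [2:1]
  P = {2,4}:  v_{2} + v_{4} = v_{1}  ⇒ sig = [2:1]
  P = {3,5}:  v_{3} + v_{5} = v_{0}  ⇒ sig = [2:1]
  P = {4,7}:  v_{4} + v_{7} = v_{2}  ⇒ sig = [2:1]
  P = {5,6}:  v_{5} + v_{6} = v_{1}  ⇒ sig = [2:1]
  P = {5,7}:  v_{5} + v_{7} = v_{3}  ⇒ sig = [2:1]
  P = {0,7}:  v_{0} + v_{7} = 2·v_{3}  ⇒ sig = [2:2]
  P = {1,7}:  v_{1} + v_{7} = 2·v_{2}  ⇒ sig = [2:2]
  P = {3,6}:  v_{3} + v_{6} = 2·v_{2}  ⇒ sig = [2:2]
  P = {4,6}:  v_{4} + v_{6} = 2·v_{1}  ⇒ sig = [2:2]
  P = {6,7}:  v_{6} + v_{7} = 3·v_{2}  ⇒ sig = [2:3]

Signatures (|P|; sorted positive RHS coefficients), sorted:
[[2:], [2:], [2:], [2:1], [2:1], [2:1], [2:1], [2:1], [2:1], [2:1], [2:1], [2:1], [2:1], [2:1], [2:1], [2:2], [2:2], [2:2], [2:2], [2:3]]


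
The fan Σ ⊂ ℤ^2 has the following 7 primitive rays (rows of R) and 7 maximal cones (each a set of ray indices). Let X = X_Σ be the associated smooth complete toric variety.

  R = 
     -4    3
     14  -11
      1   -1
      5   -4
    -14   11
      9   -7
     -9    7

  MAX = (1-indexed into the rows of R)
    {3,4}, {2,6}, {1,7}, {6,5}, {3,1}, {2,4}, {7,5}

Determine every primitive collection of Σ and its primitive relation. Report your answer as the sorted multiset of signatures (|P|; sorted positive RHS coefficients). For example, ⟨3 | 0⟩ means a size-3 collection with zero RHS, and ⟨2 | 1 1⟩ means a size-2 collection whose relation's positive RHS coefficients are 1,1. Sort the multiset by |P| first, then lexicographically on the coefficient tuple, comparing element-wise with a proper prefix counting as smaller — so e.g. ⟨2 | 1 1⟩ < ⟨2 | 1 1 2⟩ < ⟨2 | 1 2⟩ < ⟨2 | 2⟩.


Minimal non-faces — 14 found among 7 rays, 7 max cones:

  {2,5}:  v_{2} + v_{5} = 0 — sig = ⟨2 | 0⟩
  {6,7}:  v_{6} + v_{7} = 0 — sig = ⟨2 | 0⟩
  {1,4}:  v_{1} + v_{4} = v_{3} — sig = ⟨2 | 1⟩
  {1,6}:  v_{1} + v_{6} = v_{4} — sig = ⟨2 | 1⟩
  {2,7}:  v_{2} + v_{7} = v_{4} — sig = ⟨2 | 1⟩
  {4,5}:  v_{4} + v_{5} = v_{7} — sig = ⟨2 | 1⟩
  {4,6}:  v_{4} + v_{6} = v_{2} — sig = ⟨2 | 1⟩
  {4,7}:  v_{4} + v_{7} = v_{1} — sig = ⟨2 | 1⟩
  {3,5}:  v_{3} + v_{5} = v_{1} + v_{7} — sig = ⟨2 | 1 1⟩
  {1,2}:  v_{1} + v_{2} = 2·v_{4} — sig = ⟨2 | 2⟩
  {1,5}:  v_{1} + v_{5} = 2·v_{7} — sig = ⟨2 | 2⟩
  {3,6}:  v_{3} + v_{6} = 2·v_{4} — sig = ⟨2 | 2⟩
  {3,7}:  v_{3} + v_{7} = 2·v_{1} — sig = ⟨2 | 2⟩
  {2,3}:  v_{2} + v_{3} = 3·v_{4} — sig = ⟨2 | 3⟩

Hence PRS(X_Σ) =
    |P|=2: 14 collections, coeffs (), (), (1), (1), (1), (1), (1), (1), (1,1), (2), (2), (2), (2), (3)


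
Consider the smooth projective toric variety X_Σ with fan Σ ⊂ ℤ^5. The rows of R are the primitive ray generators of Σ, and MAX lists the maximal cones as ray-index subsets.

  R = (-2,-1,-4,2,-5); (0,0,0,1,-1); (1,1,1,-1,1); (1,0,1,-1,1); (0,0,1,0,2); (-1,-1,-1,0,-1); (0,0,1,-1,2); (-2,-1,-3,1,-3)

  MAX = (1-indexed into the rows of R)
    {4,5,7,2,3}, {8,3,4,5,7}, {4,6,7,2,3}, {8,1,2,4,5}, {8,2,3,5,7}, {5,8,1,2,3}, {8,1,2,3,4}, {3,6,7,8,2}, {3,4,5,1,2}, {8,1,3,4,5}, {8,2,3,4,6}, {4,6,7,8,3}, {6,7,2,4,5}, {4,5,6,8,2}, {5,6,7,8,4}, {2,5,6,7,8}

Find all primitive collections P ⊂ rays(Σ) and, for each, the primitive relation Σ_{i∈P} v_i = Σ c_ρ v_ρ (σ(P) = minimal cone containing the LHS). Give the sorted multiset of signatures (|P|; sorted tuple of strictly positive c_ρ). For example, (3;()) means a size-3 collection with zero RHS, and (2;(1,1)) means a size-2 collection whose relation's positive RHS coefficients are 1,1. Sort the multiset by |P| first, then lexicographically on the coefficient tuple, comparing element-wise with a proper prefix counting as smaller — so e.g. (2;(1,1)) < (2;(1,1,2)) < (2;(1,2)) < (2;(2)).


Minimal non-faces — 5 found among 8 rays, 16 max cones:

  P = {1,7}:  v_{1} + v_{7} = v_{8}  ⇒ sig = (2;(1))
  P = {1,6}:  v_{1} + v_{6} = v_{2} + v_{4} + 2·v_{8}  ⇒ sig = (2;(1,1,2))
  P = {3,5,6}:  v_{3} + v_{5} + v_{6} = v_{7}  ⇒ sig = (3;(1))
  P = {2,4,7,8}:  v_{2} + v_{4} + v_{7} + v_{8} = v_{6}  ⇒ sig = (4;(1))
  P = {2,3,4,5,8}:  v_{2} + v_{3} + v_{4} + v_{5} + v_{8} = 0  ⇒ sig = (5;())

Sorted signature multiset PRS(X):
[(2;(1)), (2;(1,1,2)), (3;(1)), (4;(1)), (5;())]


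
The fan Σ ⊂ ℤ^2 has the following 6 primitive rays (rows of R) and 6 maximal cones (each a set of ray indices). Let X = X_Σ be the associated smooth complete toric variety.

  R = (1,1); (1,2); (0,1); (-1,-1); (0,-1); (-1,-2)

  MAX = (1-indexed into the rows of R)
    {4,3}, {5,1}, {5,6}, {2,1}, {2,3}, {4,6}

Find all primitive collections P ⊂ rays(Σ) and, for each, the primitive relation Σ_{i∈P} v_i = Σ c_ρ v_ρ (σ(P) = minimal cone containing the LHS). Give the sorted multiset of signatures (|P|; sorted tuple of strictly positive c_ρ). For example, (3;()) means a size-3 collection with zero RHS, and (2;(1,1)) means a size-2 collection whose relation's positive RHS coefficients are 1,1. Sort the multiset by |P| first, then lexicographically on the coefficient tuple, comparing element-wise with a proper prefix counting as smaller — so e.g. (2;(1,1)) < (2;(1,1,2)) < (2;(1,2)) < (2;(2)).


9 minimal non-faces of Δ(Σ) (on 6 rays):

  {1,4}:  v_{1} + v_{4} = 0 ; sig = (2;())
  {2,6}:  v_{2} + v_{6} = 0 ; sig = (2;())
  {3,5}:  v_{3} + v_{5} = 0 ; sig = (2;())
  {1,3}:  v_{1} + v_{3} = v_{2} ; sig = (2;(1))
  {1,6}:  v_{1} + v_{6} = v_{5} ; sig = (2;(1))
  {2,4}:  v_{2} + v_{4} = v_{3} ; sig = (2;(1))
  {2,5}:  v_{2} + v_{5} = v_{1} ; sig = (2;(1))
  {3,6}:  v_{3} + v_{6} = v_{4} ; sig = (2;(1))
  {4,5}:  v_{4} + v_{5} = v_{6} ; sig = (2;(1))

Sorted signature multiset PRS(X):
[(2;()), (2;()), (2;()), (2;(1)), (2;(1)), (2;(1)), (2;(1)), (2;(1)), (2;(1))]
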